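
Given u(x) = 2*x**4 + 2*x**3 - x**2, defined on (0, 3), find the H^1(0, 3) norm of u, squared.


||u||_{H^1}^2 = 323928/7

The H^1 norm (squared) on an interval (0, L) is
  ||u||_{H^1}^2 = ∫_0^L u(x)^2 dx + ∫_0^L u'(x)^2 dx.
Compute u'(x) = 8*x**3 + 6*x**2 - 2*x.
Then u(x)^2 = 4*x**8 + 8*x**7 - 4*x**5 + x**4 and u'(x)^2 = 64*x**6 + 96*x**5 + 4*x**4 - 24*x**3 + 4*x**2.
Integrate each monomial from 0 to 3 using ∫_0^3 c·x^n dx = c·3^(n+1)/(n+1):
  ∫_0^3 u(x)^2 dx = ∫_0^3 (4*x^8 + 8*x^7 - 4*x^5 + x^4) dx. Term by term:
    ∫_0^3 4*x^8 dx = 8748;  ∫_0^3 8*x^7 dx = 6561;  ∫_0^3 -4*x^5 dx = -486;
    ∫_0^3 x^4 dx = 243/5.
  Sum: 8748 + 6561 − 486 + 243/5 = 74358/5.
  ∫_0^3 u'(x)^2 dx = ∫_0^3 (64*x^6 + 96*x^5 + 4*x^4 - 24*x^3 + 4*x^2) dx. Term by term:
    ∫_0^3 64*x^6 dx = 139968/7;  ∫_0^3 96*x^5 dx = 11664;  ∫_0^3 4*x^4 dx = 972/5;
    ∫_0^3 -24*x^3 dx = -486;  ∫_0^3 4*x^2 dx = 36.
  Sum: 139968/7 + 11664 + 972/5 − 486 + 36 = 1099134/35.
Adding: ||u||_{H^1}^2 = 74358/5 + 1099134/35 = 323928/7.


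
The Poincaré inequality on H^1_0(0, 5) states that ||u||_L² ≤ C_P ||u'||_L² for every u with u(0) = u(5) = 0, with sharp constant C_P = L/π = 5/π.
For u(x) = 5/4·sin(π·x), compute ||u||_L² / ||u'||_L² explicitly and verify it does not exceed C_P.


||u||_L² / ||u'||_L² = 1/π < C_P = 5/π.

u(x) = 5/4·sin(π·x), so u'(x) = 5*π*cos(π*x)/4.
Writing u(x) = A·sin(kπx/L) with A = 5/4 and k = 5, use ∫_0^L sin²(kπx/L) dx = L/2 and ∫_0^L cos²(kπx/L) dx = L/2.
u² = 25/16·sin²(π·x) and (u')² = 25*π^2/16·cos²(π·x), and each of sin², cos² integrates to L/2 = 5/2 over (0, 5).
∫_0^5 u² dx = 125/32, so ||u||_L² = 5*sqrt(10)/8.
∫_0^5 (u')² dx = 125*π^2/32, so ||u'||_L² = 5*sqrt(10)*π/8.
Ratio ||u||_L² / ||u'||_L² = 1/π.
Sharp Poincaré constant on H^1_0(0, 5) is C_P = L/π = 5/π, achieved by sin(π/5·x).
This is the k = 5 harmonic; the ratio L/(kπ) is strictly less than C_P = L/π, consistent with the sharp inequality ||u||_L² ≤ C_P ||u'||_L².


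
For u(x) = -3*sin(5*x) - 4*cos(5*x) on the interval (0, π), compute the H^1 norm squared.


||u||_{H^1(0,π)}^2 = 325*π

u'(x) = 20*sin(5*x) - 15*cos(5*x).
Expand u² and (u')² and integrate term by term on (0, π), using: for integers n ≥ 1, ∫_0^π sin²(nx) dx = ∫_0^π cos²(nx) dx = π/2; for n ≠ n', ∫_0^π sin(nx)sin(n'x) dx = ∫_0^π cos(nx)cos(n'x) dx = 0; and by product-to-sum, ∫_0^π sin(nx)cos(n'x) dx = ½∫_0^π [sin((n+n')x) + sin((n−n')x)] dx, which is 0 when n+n' is even and 2n/(n²−n'²) when n+n' is odd (it need not vanish on (0, π)).
  u² squared terms: (-4)²·∫cos(5x)² dx = 16·π/2 = 8*π;  (-3)²·∫sin(5x)² dx = 9·π/2 = 9*π/2.
  u² cross terms: 2·(-4)·(-3)·∫cos(5x)·sin(5x) dx = 24·(0) = 0.
  So ∫_0^π u² dx = 8*π + 9*π/2 + 0 = 25*π/2.
  (u')² squared terms: (-15)²·∫cos(5x)² dx = 225·π/2 = 225*π/2;  (20)²·∫sin(5x)² dx = 400·π/2 = 200*π.
  (u')² cross terms: 2·(-15)·(20)·∫cos(5x)·sin(5x) dx = -600·(0) = 0.
  So ∫_0^π (u')² dx = 225*π/2 + 200*π + 0 = 625*π/2.
||u||_{H^1}^2 = (25*π/2) + (625*π/2) = 325*π.


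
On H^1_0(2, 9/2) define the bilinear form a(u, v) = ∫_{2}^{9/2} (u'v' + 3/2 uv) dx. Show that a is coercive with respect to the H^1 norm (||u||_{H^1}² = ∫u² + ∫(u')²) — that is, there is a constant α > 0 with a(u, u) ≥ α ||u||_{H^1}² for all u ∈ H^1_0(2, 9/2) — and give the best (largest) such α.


α = 1

Coercivity of a(·,·) on H^1_0(2, 9/2) means a(u, u) ≥ α ||u||_{H^1}² for every u ∈ H^1_0.
The interval has length L = 5/2, and Poincaré/coercivity depend only on L. Here a(u, u) = ∫(u')² + (3/2)·∫u².
Here c = 3/2 ≥ 1, so a(u,u) = ∫(u')² + c∫u² ≥ ∫(u')² + ∫u² = ||u||_{H^1}², i.e. α = 1 works. No larger α is possible: a(u,u) ≥ α||u||_{H^1}² means (1−α)∫(u')² ≥ (α−c)∫u², and for the modes u_n = sin(nπ(x−x₀)/L) (x₀ the left endpoint) one has ∫u_n²/∫(u_n')² = (L/(nπ))² → 0, so a(u_n,u_n)/||u_n||_{H^1}² → 1. Hence the optimal constant is α = 1.
Therefore α = 1.


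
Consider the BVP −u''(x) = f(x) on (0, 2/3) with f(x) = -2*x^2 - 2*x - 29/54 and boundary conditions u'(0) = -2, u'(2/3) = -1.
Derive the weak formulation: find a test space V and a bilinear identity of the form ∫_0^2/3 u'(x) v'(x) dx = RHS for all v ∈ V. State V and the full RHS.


V = H^1(0, 2/3) (v unrestricted at boundary; u is determined up to an additive constant); weak form: ∫_0^2/3 u'v' dx = ∫_0^2/3 (-2*x^2 - 2*x - 29/54) v dx − v(2/3) + 2·v(0) for all v ∈ V.

Multiply both sides by a test function v and integrate from 0 to 2/3:
  ∫_0^2/3 −u''(x) v(x) dx = ∫_0^2/3 f(x) v(x) dx.
Integrate the LHS by parts once:
  ∫_0^2/3 −u'' v dx = −[u'(x) v(x)]_0^2/3 + ∫_0^2/3 u'(x) v'(x) dx.
Thus ∫_0^2/3 u'(x) v'(x) dx = ∫_0^2/3 f(x) v(x) dx + [u'(x) v(x)]_0^2/3.
Choose V so that boundary terms are either known or forced to vanish.
u has inhomogeneous Neumann u'(0) = -2, u'(2/3) = -1. [u' v]_0^2/3 = (-1)·v(2/3) − (-2)·v(0) = − v(2/3) + 2·v(0). Take V = H^1(0, 2/3); boundary term becomes part of RHS.
Weak formulation: find u (satisfying any essential BC) such that ∫_0^2/3 u'(x) v'(x) dx = ∫_0^2/3 f v dx − v(2/3) + 2·v(0) for all v ∈ V (Neumann data are natural BCs: they enter the RHS as boundary terms).
Substituting f(x) = -2*x^2 - 2*x - 29/54, the right-hand side is ∫_0^2/3 (-2*x^2 - 2*x - 29/54) v dx − v(2/3) + 2·v(0).
Compatibility check (pure Neumann): taking v ≡ 1 ∈ V gives 0 = ∫_0^2/3 f dx + (-1) − (-2), i.e. ∫_0^2/3 f dx must equal u'(0) − u'(2/3) = -1. Indeed ∫_0^2/3 (-2*x^2 - 2*x - 29/54) dx = -1, so the data are compatible. The solution is then unique only up to an additive constant (fix it e.g. by requiring ∫_0^2/3 u dx = 0).


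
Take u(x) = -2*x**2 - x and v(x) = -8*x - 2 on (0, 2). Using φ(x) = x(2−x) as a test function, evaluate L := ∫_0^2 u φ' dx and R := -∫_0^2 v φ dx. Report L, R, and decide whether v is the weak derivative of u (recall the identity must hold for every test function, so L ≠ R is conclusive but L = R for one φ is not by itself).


LHS = 20/3, RHS = 40/3. No, v is not the weak derivative of u.

u(x) = -2*x**2 - x, classical derivative u'(x) = -4*x - 1.
φ(x) = x(2−x), so φ'(x) = 2 - 2*x.
Note φ(0) = φ(2) = 0, so the boundary term u·φ vanishes.
LHS = ∫_0^2 u(x) φ'(x) dx = ∫_0^2 (4*x^3 - 2*x^2 - 2*x) dx. Term by term:
  ∫_0^2 4*x^3 dx = 16;  ∫_0^2 -2*x^2 dx = -16/3;  ∫_0^2 -2*x dx = -4.
Sum: 16 − 16/3 − 4 = 20/3.
So LHS = 20/3.
∫_0^2 v(x) φ(x) dx = ∫_0^2 (8*x^3 - 14*x^2 - 4*x) dx. Term by term:
  ∫_0^2 8*x^3 dx = 32;  ∫_0^2 -14*x^2 dx = -112/3;  ∫_0^2 -4*x dx = -8.
Sum: 32 − 112/3 − 8 = -40/3.
So RHS = -∫_0^2 v(x) φ(x) dx = 40/3.
LHS − RHS = -20/3 ≠ 0, so the identity fails.
(For a valid weak derivative the identity must hold for EVERY test function, in particular this one. The failure shows v is NOT the weak derivative of u.)
Correct weak derivative would be u'(x) = -4*x - 1.


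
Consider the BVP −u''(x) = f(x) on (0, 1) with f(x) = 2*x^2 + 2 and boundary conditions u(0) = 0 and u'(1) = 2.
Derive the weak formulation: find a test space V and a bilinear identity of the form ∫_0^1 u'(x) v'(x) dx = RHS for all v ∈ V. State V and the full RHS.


V = {v ∈ H^1(0, 1) : v(0) = 0} (test functions vanish at x = 0 where u is specified); weak form: ∫_0^1 u'v' dx = ∫_0^1 (2*x^2 + 2) v dx + 2·v(1) for all v ∈ V.

Multiply both sides by a test function v and integrate from 0 to 1:
  ∫_0^1 −u''(x) v(x) dx = ∫_0^1 f(x) v(x) dx.
Integrate the LHS by parts once:
  ∫_0^1 −u'' v dx = −[u'(x) v(x)]_0^1 + ∫_0^1 u'(x) v'(x) dx.
Thus ∫_0^1 u'(x) v'(x) dx = ∫_0^1 f(x) v(x) dx + [u'(x) v(x)]_0^1.
Choose V so that boundary terms are either known or forced to vanish.
Mixed BC: u(0) = 0 (Dirichlet) and u'(1) = 2 (Neumann). Define V = {v ∈ H^1(0, 1) : v(0) = 0}. Then [u' v]_0^1 = u'(1)·v(1) − u'(0)·0 = 2·v(1).
Weak formulation: find u (satisfying any essential BC) such that ∫_0^1 u'(x) v'(x) dx = ∫_0^1 f v dx + 2·v(1) for all v ∈ V (Dirichlet at 0 absorbed into V; Neumann datum at x = 1 contributes the boundary term).
Substituting f(x) = 2*x^2 + 2, the right-hand side is ∫_0^1 (2*x^2 + 2) v dx + 2·v(1).


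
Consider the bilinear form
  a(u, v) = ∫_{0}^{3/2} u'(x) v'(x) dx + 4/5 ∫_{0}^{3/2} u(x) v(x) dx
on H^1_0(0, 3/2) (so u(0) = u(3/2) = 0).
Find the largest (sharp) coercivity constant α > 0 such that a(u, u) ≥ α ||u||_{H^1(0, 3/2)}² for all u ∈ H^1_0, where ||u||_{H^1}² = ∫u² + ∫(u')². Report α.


α = 4*(9 + 5*π^2)/(5*(9 + 4*π^2))

Coercivity of a(·,·) on H^1_0(0, 3/2) means a(u, u) ≥ α ||u||_{H^1}² for every u ∈ H^1_0.
The interval has length L = 3/2, and Poincaré/coercivity depend only on L. Here a(u, u) = ∫(u')² + (4/5)·∫u².
Here 0 < c = 4/5 < 1. The condition a(u,u) ≥ α||u||_{H^1}² reads (1−α)∫(u')² ≥ (α−c)∫u². Any admissible α is ≤ 1 (rapidly oscillating u have ∫u²/∫(u')² → 0), and α = 1 would force 0 ≥ (1−c)∫u², impossible since c < 1; so 1−α > 0. By the sharp Poincaré inequality on H^1_0 of an interval of length L, ∫(u')² ≥ (π/L)²∫u² with equality for the first sine mode sin(π(x−x₀)/L) (x₀ the left endpoint), so the inequality holds for all u iff (1−α)(π/L)² ≥ α − c, i.e. α ≤ ((π/L)² + c)/((π/L)² + 1) = (1 + c(L/π)²)/(1 + (L/π)²). With (π/L)² = 4*π^2/9 and c = 4/5, the largest admissible constant is α = ((π/L)² + c)/((π/L)² + 1).
Simplifying, α = 4*(9 + 5*π^2)/(5*(9 + 4*π^2)).


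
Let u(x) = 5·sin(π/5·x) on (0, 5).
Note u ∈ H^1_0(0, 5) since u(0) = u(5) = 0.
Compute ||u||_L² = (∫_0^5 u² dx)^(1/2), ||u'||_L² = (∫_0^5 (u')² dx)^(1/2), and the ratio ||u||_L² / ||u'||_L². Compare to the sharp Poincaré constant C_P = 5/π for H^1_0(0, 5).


||u||_L² / ||u'||_L² = 5/π = C_P.

u(x) = 5·sin(π/5·x), so u'(x) = π*cos(π*x/5).
Writing u(x) = A·sin(kπx/L) with A = 5 and k = 1, use ∫_0^L sin²(kπx/L) dx = L/2 and ∫_0^L cos²(kπx/L) dx = L/2.
u² = 25·sin²(π/5·x) and (u')² = π^2·cos²(π/5·x), and each of sin², cos² integrates to L/2 = 5/2 over (0, 5).
∫_0^5 u² dx = 125/2, so ||u||_L² = 5*sqrt(10)/2.
∫_0^5 (u')² dx = 5*π^2/2, so ||u'||_L² = sqrt(10)*π/2.
Ratio ||u||_L² / ||u'||_L² = 5/π.
Sharp Poincaré constant on H^1_0(0, 5) is C_P = L/π = 5/π, achieved by sin(π/5·x).
This is the k = 1 eigenfunction (up to amplitude), so the ratio equals the sharp Poincaré constant exactly.


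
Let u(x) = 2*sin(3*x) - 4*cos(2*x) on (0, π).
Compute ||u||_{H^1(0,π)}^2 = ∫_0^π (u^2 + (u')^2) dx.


||u||_{H^1(0,π)}^2 = -96 + 60*π

u'(x) = 8*sin(2*x) + 6*cos(3*x).
Expand u² and (u')² and integrate term by term on (0, π), using: for integers n ≥ 1, ∫_0^π sin²(nx) dx = ∫_0^π cos²(nx) dx = π/2; for n ≠ n', ∫_0^π sin(nx)sin(n'x) dx = ∫_0^π cos(nx)cos(n'x) dx = 0; and by product-to-sum, ∫_0^π sin(nx)cos(n'x) dx = ½∫_0^π [sin((n+n')x) + sin((n−n')x)] dx, which is 0 when n+n' is even and 2n/(n²−n'²) when n+n' is odd (it need not vanish on (0, π)).
  u² squared terms: (-4)²·∫cos(2x)² dx = 16·π/2 = 8*π;  (2)²·∫sin(3x)² dx = 4·π/2 = 2*π.
  u² cross terms: 2·(-4)·(2)·∫cos(2x)·sin(3x) dx = -16·(6/5) = -96/5.
  So ∫_0^π u² dx = 8*π + 2*π − 96/5 = -96/5 + 10*π.
  (u')² squared terms: (6)²·∫cos(3x)² dx = 36·π/2 = 18*π;  (8)²·∫sin(2x)² dx = 64·π/2 = 32*π.
  (u')² cross terms: 2·(6)·(8)·∫cos(3x)·sin(2x) dx = 96·(-4/5) = -384/5.
  So ∫_0^π (u')² dx = 18*π + 32*π − 384/5 = -384/5 + 50*π.
||u||_{H^1}^2 = (-96/5 + 10*π) + (-384/5 + 50*π) = -96 + 60*π.


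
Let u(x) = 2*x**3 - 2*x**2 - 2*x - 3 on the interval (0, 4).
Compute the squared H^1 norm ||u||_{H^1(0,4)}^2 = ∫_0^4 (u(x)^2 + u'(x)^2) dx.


||u||_{H^1}^2 = 795188/105

The H^1 norm (squared) on an interval (0, L) is
  ||u||_{H^1}^2 = ∫_0^L u(x)^2 dx + ∫_0^L u'(x)^2 dx.
Compute u'(x) = 6*x**2 - 4*x - 2.
Then u(x)^2 = 4*x**6 - 8*x**5 - 4*x**4 - 4*x**3 + 16*x**2 + 12*x + 9 and u'(x)^2 = 36*x**4 - 48*x**3 - 8*x**2 + 16*x + 4.
Integrate each monomial from 0 to 4 using ∫_0^4 c·x^n dx = c·4^(n+1)/(n+1):
  ∫_0^4 u(x)^2 dx = ∫_0^4 (4*x^6 - 8*x^5 - 4*x^4 - 4*x^3 + 16*x^2 + 12*x + 9) dx. Term by term:
    ∫_0^4 4*x^6 dx = 65536/7;  ∫_0^4 -8*x^5 dx = -16384/3;  ∫_0^4 -4*x^4 dx = -4096/5;
    ∫_0^4 -4*x^3 dx = -256;  ∫_0^4 16*x^2 dx = 1024/3;  ∫_0^4 12*x dx = 96;
    ∫_0^4 9 dx = 36.
  Sum: 65536/7 − 16384/3 − 4096/5 − 256 + 1024/3 + 96 + 36 = 115468/35.
  ∫_0^4 u'(x)^2 dx = ∫_0^4 (36*x^4 - 48*x^3 - 8*x^2 + 16*x + 4) dx. Term by term:
    ∫_0^4 36*x^4 dx = 36864/5;  ∫_0^4 -48*x^3 dx = -3072;  ∫_0^4 -8*x^2 dx = -512/3;
    ∫_0^4 16*x dx = 128;  ∫_0^4 4 dx = 16.
  Sum: 36864/5 − 3072 − 512/3 + 128 + 16 = 64112/15.
Adding: ||u||_{H^1}^2 = 115468/35 + 64112/15 = 795188/105.


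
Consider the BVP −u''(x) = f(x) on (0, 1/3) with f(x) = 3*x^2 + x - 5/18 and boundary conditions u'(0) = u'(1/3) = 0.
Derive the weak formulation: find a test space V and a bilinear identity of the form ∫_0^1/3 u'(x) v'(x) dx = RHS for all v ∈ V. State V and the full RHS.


V = H^1(0, 1/3) (no boundary constraint on v; u is determined up to an additive constant); weak form: ∫_0^1/3 u'v' dx = ∫_0^1/3 (3*x^2 + x - 5/18) v dx for all v ∈ V.

Multiply both sides by a test function v and integrate from 0 to 1/3:
  ∫_0^1/3 −u''(x) v(x) dx = ∫_0^1/3 f(x) v(x) dx.
Integrate the LHS by parts once:
  ∫_0^1/3 −u'' v dx = −[u'(x) v(x)]_0^1/3 + ∫_0^1/3 u'(x) v'(x) dx.
Thus ∫_0^1/3 u'(x) v'(x) dx = ∫_0^1/3 f(x) v(x) dx + [u'(x) v(x)]_0^1/3.
Choose V so that boundary terms are either known or forced to vanish.
u has homogeneous Neumann: u'(0) = u'(1/3) = 0. So [u' v]_0^1/3 = 0·v(1/3) − 0·v(0) = 0 for any v; take V = H^1(0, 1/3).
Weak formulation: find u (satisfying any essential BC) such that ∫_0^1/3 u'(x) v'(x) dx = ∫_0^1/3 f v dx for all v ∈ V (homogeneous Neumann, so boundary terms vanish).
Substituting f(x) = 3*x^2 + x - 5/18, the right-hand side is ∫_0^1/3 (3*x^2 + x - 5/18) v dx.
Compatibility check (pure Neumann): taking v ≡ 1 ∈ V gives 0 = ∫_0^1/3 f dx + (0) − (0), i.e. ∫_0^1/3 f dx must equal u'(0) − u'(1/3) = 0. Indeed ∫_0^1/3 (3*x^2 + x - 5/18) dx = 0, so the data are compatible. The solution is then unique only up to an additive constant (fix it e.g. by requiring ∫_0^1/3 u dx = 0).


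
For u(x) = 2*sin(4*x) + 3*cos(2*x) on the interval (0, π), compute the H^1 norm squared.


||u||_{H^1(0,π)}^2 = 113*π/2

u'(x) = -6*sin(2*x) + 8*cos(4*x).
Expand u² and (u')² and integrate term by term on (0, π), using: for integers n ≥ 1, ∫_0^π sin²(nx) dx = ∫_0^π cos²(nx) dx = π/2; for n ≠ n', ∫_0^π sin(nx)sin(n'x) dx = ∫_0^π cos(nx)cos(n'x) dx = 0; and by product-to-sum, ∫_0^π sin(nx)cos(n'x) dx = ½∫_0^π [sin((n+n')x) + sin((n−n')x)] dx, which is 0 when n+n' is even and 2n/(n²−n'²) when n+n' is odd (it need not vanish on (0, π)).
  u² squared terms: (2)²·∫sin(4x)² dx = 4·π/2 = 2*π;  (3)²·∫cos(2x)² dx = 9·π/2 = 9*π/2.
  u² cross terms: 2·(2)·(3)·∫sin(4x)·cos(2x) dx = 12·(0) = 0.
  So ∫_0^π u² dx = 2*π + 9*π/2 + 0 = 13*π/2.
  (u')² squared terms: (-6)²·∫sin(2x)² dx = 36·π/2 = 18*π;  (8)²·∫cos(4x)² dx = 64·π/2 = 32*π.
  (u')² cross terms: 2·(-6)·(8)·∫sin(2x)·cos(4x) dx = -96·(0) = 0.
  So ∫_0^π (u')² dx = 18*π + 32*π + 0 = 50*π.
||u||_{H^1}^2 = (13*π/2) + (50*π) = 113*π/2.


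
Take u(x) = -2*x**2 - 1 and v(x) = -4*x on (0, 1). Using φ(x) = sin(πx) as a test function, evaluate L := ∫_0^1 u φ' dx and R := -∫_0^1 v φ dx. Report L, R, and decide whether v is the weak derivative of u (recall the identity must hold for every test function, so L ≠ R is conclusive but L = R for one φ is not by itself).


LHS = 4/π, RHS = 4/π. Yes, v = u' weakly.

u(x) = -2*x**2 - 1, classical derivative u'(x) = -4*x.
φ(x) = sin(πx), so φ'(x) = π*cos(π*x).
Note φ(0) = φ(1) = 0, so the boundary term u·φ vanishes.
LHS = ∫_0^1 u(x) φ'(x) dx = ∫_0^1 (-2*π*x^2*cos(π*x) - π*cos(π*x)) dx. Term by term:
  ∫_0^1 -π*cos(π*x) dx = 0;  ∫_0^1 -2*π*x^2*cos(π*x) dx = 4/π.
Sum: 0 + 4/π = 4/π.
So LHS = 4/π.
∫_0^1 v(x) φ(x) dx = ∫_0^1 (-4*x*sin(π*x)) dx. Term by term:
  ∫_0^1 -4*x*sin(π*x) dx = -4/π.
So RHS = -∫_0^1 v(x) φ(x) dx = 4/π.
LHS = RHS, so the identity holds for this test φ.
Moreover u is smooth here and v(x) = u'(x) = -4*x pointwise, so the identity holds for every test function. Hence v is the weak derivative of u.


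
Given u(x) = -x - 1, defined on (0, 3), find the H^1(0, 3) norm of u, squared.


||u||_{H^1}^2 = 24

The H^1 norm (squared) on an interval (0, L) is
  ||u||_{H^1}^2 = ∫_0^L u(x)^2 dx + ∫_0^L u'(x)^2 dx.
Compute u'(x) = -1.
Then u(x)^2 = x**2 + 2*x + 1 and u'(x)^2 = 1.
Integrate each monomial from 0 to 3 using ∫_0^3 c·x^n dx = c·3^(n+1)/(n+1):
  ∫_0^3 u(x)^2 dx = ∫_0^3 (x^2 + 2*x + 1) dx. Term by term:
    ∫_0^3 x^2 dx = 9;  ∫_0^3 2*x dx = 9;  ∫_0^3 1 dx = 3.
  Sum: 9 + 9 + 3 = 21.
  ∫_0^3 u'(x)^2 dx = ∫_0^3 (1) dx. Term by term:
    ∫_0^3 1 dx = 3.
Adding: ||u||_{H^1}^2 = 21 + 3 = 24.


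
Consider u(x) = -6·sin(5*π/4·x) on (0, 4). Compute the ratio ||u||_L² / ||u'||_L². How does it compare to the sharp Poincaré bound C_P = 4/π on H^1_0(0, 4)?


||u||_L² / ||u'||_L² = 4/(5*π) < C_P = 4/π.

u(x) = -6·sin(5*π/4·x), so u'(x) = -15*π*cos(5*π*x/4)/2.
Writing u(x) = A·sin(kπx/L) with A = -6 and k = 5, use ∫_0^L sin²(kπx/L) dx = L/2 and ∫_0^L cos²(kπx/L) dx = L/2.
u² = 36·sin²(5*π/4·x) and (u')² = 225*π^2/4·cos²(5*π/4·x), and each of sin², cos² integrates to L/2 = 2 over (0, 4).
∫_0^4 u² dx = 72, so ||u||_L² = 6*sqrt(2).
∫_0^4 (u')² dx = 225*π^2/2, so ||u'||_L² = 15*sqrt(2)*π/2.
Ratio ||u||_L² / ||u'||_L² = 4/(5*π).
Sharp Poincaré constant on H^1_0(0, 4) is C_P = L/π = 4/π, achieved by sin(π/4·x).
This is the k = 5 harmonic; the ratio L/(kπ) is strictly less than C_P = L/π, consistent with the sharp inequality ||u||_L² ≤ C_P ||u'||_L².


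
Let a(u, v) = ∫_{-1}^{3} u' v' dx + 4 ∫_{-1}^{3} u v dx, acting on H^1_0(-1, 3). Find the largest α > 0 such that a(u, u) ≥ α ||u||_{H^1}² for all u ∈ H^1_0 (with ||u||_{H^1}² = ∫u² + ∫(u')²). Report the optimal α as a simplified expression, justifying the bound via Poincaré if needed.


α = 1

Coercivity of a(·,·) on H^1_0(-1, 3) means a(u, u) ≥ α ||u||_{H^1}² for every u ∈ H^1_0.
The interval has length L = 4, and Poincaré/coercivity depend only on L. Here a(u, u) = ∫(u')² + (4)·∫u².
Here c = 4 ≥ 1, so a(u,u) = ∫(u')² + c∫u² ≥ ∫(u')² + ∫u² = ||u||_{H^1}², i.e. α = 1 works. No larger α is possible: a(u,u) ≥ α||u||_{H^1}² means (1−α)∫(u')² ≥ (α−c)∫u², and for the modes u_n = sin(nπ(x−x₀)/L) (x₀ the left endpoint) one has ∫u_n²/∫(u_n')² = (L/(nπ))² → 0, so a(u_n,u_n)/||u_n||_{H^1}² → 1. Hence the optimal constant is α = 1.
Therefore α = 1.


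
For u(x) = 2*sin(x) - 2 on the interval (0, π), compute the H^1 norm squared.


||u||_{H^1(0,π)}^2 = -16 + 8*π

u'(x) = 2*cos(x).
Expand u² and (u')² and integrate term by term on (0, π), using: for integers n ≥ 1, ∫_0^π sin²(nx) dx = ∫_0^π cos²(nx) dx = π/2; for n ≠ n', ∫_0^π sin(nx)sin(n'x) dx = ∫_0^π cos(nx)cos(n'x) dx = 0; and by product-to-sum, ∫_0^π sin(nx)cos(n'x) dx = ½∫_0^π [sin((n+n')x) + sin((n−n')x)] dx, which is 0 when n+n' is even and 2n/(n²−n'²) when n+n' is odd (it need not vanish on (0, π)). For the constant mode: ∫_0^π 1 dx = π, ∫_0^π cos(nx) dx = 0, ∫_0^π sin(nx) dx = (1−(−1)^n)/n.
  u² squared terms: (-2)²·∫1 dx = 4·π = 4*π;  (2)²·∫sin(x)² dx = 4·π/2 = 2*π.
  u² cross terms: 2·(-2)·(2)·∫1·sin(x) dx = -8·(2) = -16.
  So ∫_0^π u² dx = 4*π + 2*π − 16 = -16 + 6*π.
  (u')² squared terms: (2)²·∫cos(x)² dx = 4·π/2 = 2*π.
  So ∫_0^π (u')² dx = 2*π.
||u||_{H^1}^2 = (-16 + 6*π) + (2*π) = -16 + 8*π.


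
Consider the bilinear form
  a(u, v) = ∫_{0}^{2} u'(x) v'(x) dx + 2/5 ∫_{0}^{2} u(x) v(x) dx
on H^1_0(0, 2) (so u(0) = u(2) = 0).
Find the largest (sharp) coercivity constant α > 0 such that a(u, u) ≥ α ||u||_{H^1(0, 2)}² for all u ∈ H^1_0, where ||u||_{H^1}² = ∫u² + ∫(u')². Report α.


α = (8/5 + π^2)/(4 + π^2)

Coercivity of a(·,·) on H^1_0(0, 2) means a(u, u) ≥ α ||u||_{H^1}² for every u ∈ H^1_0.
The interval has length L = 2, and Poincaré/coercivity depend only on L. Here a(u, u) = ∫(u')² + (2/5)·∫u².
Here 0 < c = 2/5 < 1. The condition a(u,u) ≥ α||u||_{H^1}² reads (1−α)∫(u')² ≥ (α−c)∫u². Any admissible α is ≤ 1 (rapidly oscillating u have ∫u²/∫(u')² → 0), and α = 1 would force 0 ≥ (1−c)∫u², impossible since c < 1; so 1−α > 0. By the sharp Poincaré inequality on H^1_0 of an interval of length L, ∫(u')² ≥ (π/L)²∫u² with equality for the first sine mode sin(π(x−x₀)/L) (x₀ the left endpoint), so the inequality holds for all u iff (1−α)(π/L)² ≥ α − c, i.e. α ≤ ((π/L)² + c)/((π/L)² + 1) = (1 + c(L/π)²)/(1 + (L/π)²). With (π/L)² = π^2/4 and c = 2/5, the largest admissible constant is α = ((π/L)² + c)/((π/L)² + 1).
Simplifying, α = (8/5 + π^2)/(4 + π^2).


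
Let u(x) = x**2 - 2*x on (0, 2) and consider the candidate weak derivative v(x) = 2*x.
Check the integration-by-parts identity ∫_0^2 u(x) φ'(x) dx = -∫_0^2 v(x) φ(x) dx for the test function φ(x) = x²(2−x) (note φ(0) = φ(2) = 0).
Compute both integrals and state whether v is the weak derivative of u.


LHS = -8/15, RHS = -16/5. No, v is not the weak derivative of u.

u(x) = x**2 - 2*x, classical derivative u'(x) = 2*x - 2.
φ(x) = x²(2−x), so φ'(x) = x*(4 - 3*x).
Note φ(0) = φ(2) = 0, so the boundary term u·φ vanishes.
LHS = ∫_0^2 u(x) φ'(x) dx = ∫_0^2 (-3*x^4 + 10*x^3 - 8*x^2) dx. Term by term:
  ∫_0^2 -3*x^4 dx = -96/5;  ∫_0^2 10*x^3 dx = 40;  ∫_0^2 -8*x^2 dx = -64/3.
Sum: -96/5 + 40 − 64/3 = -8/15.
So LHS = -8/15.
∫_0^2 v(x) φ(x) dx = ∫_0^2 (-2*x^4 + 4*x^3) dx. Term by term:
  ∫_0^2 -2*x^4 dx = -64/5;  ∫_0^2 4*x^3 dx = 16.
Sum: -64/5 + 16 = 16/5.
So RHS = -∫_0^2 v(x) φ(x) dx = -16/5.
LHS − RHS = 8/3 ≠ 0, so the identity fails.
(For a valid weak derivative the identity must hold for EVERY test function, in particular this one. The failure shows v is NOT the weak derivative of u.)
Correct weak derivative would be u'(x) = 2*x - 2.


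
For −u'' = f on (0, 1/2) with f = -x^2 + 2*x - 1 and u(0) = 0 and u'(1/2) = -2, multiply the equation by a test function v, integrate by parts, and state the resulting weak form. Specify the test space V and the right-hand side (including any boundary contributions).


V = {v ∈ H^1(0, 1/2) : v(0) = 0} (test functions vanish at x = 0 where u is specified); weak form: ∫_0^1/2 u'v' dx = ∫_0^1/2 (-x^2 + 2*x - 1) v dx − 2·v(1/2) for all v ∈ V.

Multiply both sides by a test function v and integrate from 0 to 1/2:
  ∫_0^1/2 −u''(x) v(x) dx = ∫_0^1/2 f(x) v(x) dx.
Integrate the LHS by parts once:
  ∫_0^1/2 −u'' v dx = −[u'(x) v(x)]_0^1/2 + ∫_0^1/2 u'(x) v'(x) dx.
Thus ∫_0^1/2 u'(x) v'(x) dx = ∫_0^1/2 f(x) v(x) dx + [u'(x) v(x)]_0^1/2.
Choose V so that boundary terms are either known or forced to vanish.
Mixed BC: u(0) = 0 (Dirichlet) and u'(1/2) = -2 (Neumann). Define V = {v ∈ H^1(0, 1/2) : v(0) = 0}. Then [u' v]_0^1/2 = u'(1/2)·v(1/2) − u'(0)·0 = − 2·v(1/2).
Weak formulation: find u (satisfying any essential BC) such that ∫_0^1/2 u'(x) v'(x) dx = ∫_0^1/2 f v dx − 2·v(1/2) for all v ∈ V (Dirichlet at 0 absorbed into V; Neumann datum at x = 1/2 contributes the boundary term).
Substituting f(x) = -x^2 + 2*x - 1, the right-hand side is ∫_0^1/2 (-x^2 + 2*x - 1) v dx − 2·v(1/2).


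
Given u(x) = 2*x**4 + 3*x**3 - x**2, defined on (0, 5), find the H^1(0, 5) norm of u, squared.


||u||_{H^1}^2 = 328765375/126

The H^1 norm (squared) on an interval (0, L) is
  ||u||_{H^1}^2 = ∫_0^L u(x)^2 dx + ∫_0^L u'(x)^2 dx.
Compute u'(x) = 8*x**3 + 9*x**2 - 2*x.
Then u(x)^2 = 4*x**8 + 12*x**7 + 5*x**6 - 6*x**5 + x**4 and u'(x)^2 = 64*x**6 + 144*x**5 + 49*x**4 - 36*x**3 + 4*x**2.
Integrate each monomial from 0 to 5 using ∫_0^5 c·x^n dx = c·5^(n+1)/(n+1):
  ∫_0^5 u(x)^2 dx = ∫_0^5 (4*x^8 + 12*x^7 + 5*x^6 - 6*x^5 + x^4) dx. Term by term:
    ∫_0^5 4*x^8 dx = 7812500/9;  ∫_0^5 12*x^7 dx = 1171875/2;  ∫_0^5 5*x^6 dx = 390625/7;
    ∫_0^5 -6*x^5 dx = -15625;  ∫_0^5 x^4 dx = 625.
  Sum: 7812500/9 + 1171875/2 + 390625/7 − 15625 + 625 = 188344375/126.
  ∫_0^5 u'(x)^2 dx = ∫_0^5 (64*x^6 + 144*x^5 + 49*x^4 - 36*x^3 + 4*x^2) dx. Term by term:
    ∫_0^5 64*x^6 dx = 5000000/7;  ∫_0^5 144*x^5 dx = 375000;  ∫_0^5 49*x^4 dx = 30625;
    ∫_0^5 -36*x^3 dx = -5625;  ∫_0^5 4*x^2 dx = 500/3.
  Sum: 5000000/7 + 375000 + 30625 − 5625 + 500/3 = 23403500/21.
Adding: ||u||_{H^1}^2 = 188344375/126 + 23403500/21 = 328765375/126.


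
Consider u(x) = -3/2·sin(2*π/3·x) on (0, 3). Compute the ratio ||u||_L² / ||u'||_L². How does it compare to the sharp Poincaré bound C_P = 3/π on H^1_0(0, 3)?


||u||_L² / ||u'||_L² = 3/(2*π) < C_P = 3/π.

u(x) = -3/2·sin(2*π/3·x), so u'(x) = -π*cos(2*π*x/3).
Writing u(x) = A·sin(kπx/L) with A = -3/2 and k = 2, use ∫_0^L sin²(kπx/L) dx = L/2 and ∫_0^L cos²(kπx/L) dx = L/2.
u² = 9/4·sin²(2*π/3·x) and (u')² = π^2·cos²(2*π/3·x), and each of sin², cos² integrates to L/2 = 3/2 over (0, 3).
∫_0^3 u² dx = 27/8, so ||u||_L² = 3*sqrt(6)/4.
∫_0^3 (u')² dx = 3*π^2/2, so ||u'||_L² = sqrt(6)*π/2.
Ratio ||u||_L² / ||u'||_L² = 3/(2*π).
Sharp Poincaré constant on H^1_0(0, 3) is C_P = L/π = 3/π, achieved by sin(π/3·x).
This is the k = 2 harmonic; the ratio L/(kπ) is strictly less than C_P = L/π, consistent with the sharp inequality ||u||_L² ≤ C_P ||u'||_L².


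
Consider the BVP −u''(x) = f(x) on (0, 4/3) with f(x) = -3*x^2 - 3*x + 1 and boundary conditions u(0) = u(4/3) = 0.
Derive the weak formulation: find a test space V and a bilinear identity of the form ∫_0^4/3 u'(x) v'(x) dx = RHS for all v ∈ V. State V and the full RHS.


V = H^1_0(0, 4/3) (so v(0) = v(4/3) = 0); weak form: ∫_0^4/3 u'v' dx = ∫_0^4/3 (-3*x^2 - 3*x + 1) v dx for all v ∈ V.

Multiply both sides by a test function v and integrate from 0 to 4/3:
  ∫_0^4/3 −u''(x) v(x) dx = ∫_0^4/3 f(x) v(x) dx.
Integrate the LHS by parts once:
  ∫_0^4/3 −u'' v dx = −[u'(x) v(x)]_0^4/3 + ∫_0^4/3 u'(x) v'(x) dx.
Thus ∫_0^4/3 u'(x) v'(x) dx = ∫_0^4/3 f(x) v(x) dx + [u'(x) v(x)]_0^4/3.
Choose V so that boundary terms are either known or forced to vanish.
u is Dirichlet: u(0) = u(4/3) = 0. Let V = H^1_0(0, 4/3); then v(0) = v(4/3) = 0, and [u' v]_0^4/3 = 0.
Weak formulation: find u (satisfying any essential BC) such that ∫_0^4/3 u'(x) v'(x) dx = ∫_0^4/3 f v dx for all v ∈ V.
Substituting f(x) = -3*x^2 - 3*x + 1, the right-hand side is ∫_0^4/3 (-3*x^2 - 3*x + 1) v dx.


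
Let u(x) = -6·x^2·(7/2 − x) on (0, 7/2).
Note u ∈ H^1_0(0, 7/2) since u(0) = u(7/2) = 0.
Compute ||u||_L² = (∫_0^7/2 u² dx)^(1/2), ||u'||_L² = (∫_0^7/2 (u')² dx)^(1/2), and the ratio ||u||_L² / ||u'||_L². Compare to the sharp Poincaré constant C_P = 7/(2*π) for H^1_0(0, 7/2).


||u||_L² / ||u'||_L² = sqrt(14)/4 < C_P = 7/(2*π).

u(x) = -6·x^2·(7/2 − x), so u'(x) = 6*x*(3*x - 7).
u(x) = -6·x^2·(7/2 − x) vanishes at x = 0 and x = 7/2, so u ∈ H^1_0(0, 7/2). Differentiate via the product rule and integrate the resulting polynomials term by term.
  ∫_0^7/2 u² dx = ∫_0^7/2 (36*x^6 - 252*x^5 + 441*x^4) dx. Term by term:
    ∫_0^7/2 36*x^6 dx = 1058841/32;  ∫_0^7/2 -252*x^5 dx = -2470629/32;  ∫_0^7/2 441*x^4 dx = 7411887/160.
  Sum: 1058841/32 − 2470629/32 + 7411887/160 = 352947/160.
  ∫_0^7/2 (u')² dx = ∫_0^7/2 (324*x^4 - 1512*x^3 + 1764*x^2) dx. Term by term:
    ∫_0^7/2 324*x^4 dx = 1361367/40;  ∫_0^7/2 -1512*x^3 dx = -453789/8;  ∫_0^7/2 1764*x^2 dx = 50421/2.
  Sum: 1361367/40 − 453789/8 + 50421/2 = 50421/20.
∫_0^7/2 u² dx = 352947/160, so ||u||_L² = 343*sqrt(30)/40.
∫_0^7/2 (u')² dx = 50421/20, so ||u'||_L² = 49*sqrt(105)/10.
Ratio ||u||_L² / ||u'||_L² = sqrt(14)/4.
Sharp Poincaré constant on H^1_0(0, 7/2) is C_P = L/π = 7/(2*π), achieved by sin(2*π/7·x).
A polynomial bump cannot attain the sharp Poincaré constant (only the first sine eigenfunction does), so the ratio is strictly less than C_P, consistent with ||u||_L² ≤ C_P ||u'||_L².


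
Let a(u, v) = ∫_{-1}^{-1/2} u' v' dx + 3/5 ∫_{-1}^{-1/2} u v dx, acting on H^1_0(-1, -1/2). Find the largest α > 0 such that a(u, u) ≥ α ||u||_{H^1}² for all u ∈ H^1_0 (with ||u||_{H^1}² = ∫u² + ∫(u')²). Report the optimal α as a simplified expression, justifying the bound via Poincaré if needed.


α = (3 + 20*π^2)/(5*(1 + 4*π^2))

Coercivity of a(·,·) on H^1_0(-1, -1/2) means a(u, u) ≥ α ||u||_{H^1}² for every u ∈ H^1_0.
The interval has length L = 1/2, and Poincaré/coercivity depend only on L. Here a(u, u) = ∫(u')² + (3/5)·∫u².
Here 0 < c = 3/5 < 1. The condition a(u,u) ≥ α||u||_{H^1}² reads (1−α)∫(u')² ≥ (α−c)∫u². Any admissible α is ≤ 1 (rapidly oscillating u have ∫u²/∫(u')² → 0), and α = 1 would force 0 ≥ (1−c)∫u², impossible since c < 1; so 1−α > 0. By the sharp Poincaré inequality on H^1_0 of an interval of length L, ∫(u')² ≥ (π/L)²∫u² with equality for the first sine mode sin(π(x−x₀)/L) (x₀ the left endpoint), so the inequality holds for all u iff (1−α)(π/L)² ≥ α − c, i.e. α ≤ ((π/L)² + c)/((π/L)² + 1) = (1 + c(L/π)²)/(1 + (L/π)²). With (π/L)² = 4*π^2 and c = 3/5, the largest admissible constant is α = ((π/L)² + c)/((π/L)² + 1).
Simplifying, α = (3 + 20*π^2)/(5*(1 + 4*π^2)).


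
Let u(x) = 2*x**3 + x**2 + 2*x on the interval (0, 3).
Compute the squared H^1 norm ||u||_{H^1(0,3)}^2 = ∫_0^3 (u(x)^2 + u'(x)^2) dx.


||u||_{H^1}^2 = 33780/7

The H^1 norm (squared) on an interval (0, L) is
  ||u||_{H^1}^2 = ∫_0^L u(x)^2 dx + ∫_0^L u'(x)^2 dx.
Compute u'(x) = 6*x**2 + 2*x + 2.
Then u(x)^2 = 4*x**6 + 4*x**5 + 9*x**4 + 4*x**3 + 4*x**2 and u'(x)^2 = 36*x**4 + 24*x**3 + 28*x**2 + 8*x + 4.
Integrate each monomial from 0 to 3 using ∫_0^3 c·x^n dx = c·3^(n+1)/(n+1):
  ∫_0^3 u(x)^2 dx = ∫_0^3 (4*x^6 + 4*x^5 + 9*x^4 + 4*x^3 + 4*x^2) dx. Term by term:
    ∫_0^3 4*x^6 dx = 8748/7;  ∫_0^3 4*x^5 dx = 486;  ∫_0^3 9*x^4 dx = 2187/5;
    ∫_0^3 4*x^3 dx = 81;  ∫_0^3 4*x^2 dx = 36.
  Sum: 8748/7 + 486 + 2187/5 + 81 + 36 = 80154/35.
  ∫_0^3 u'(x)^2 dx = ∫_0^3 (36*x^4 + 24*x^3 + 28*x^2 + 8*x + 4) dx. Term by term:
    ∫_0^3 36*x^4 dx = 8748/5;  ∫_0^3 24*x^3 dx = 486;  ∫_0^3 28*x^2 dx = 252;
    ∫_0^3 8*x dx = 36;  ∫_0^3 4 dx = 12.
  Sum: 8748/5 + 486 + 252 + 36 + 12 = 12678/5.
Adding: ||u||_{H^1}^2 = 80154/35 + 12678/5 = 33780/7.


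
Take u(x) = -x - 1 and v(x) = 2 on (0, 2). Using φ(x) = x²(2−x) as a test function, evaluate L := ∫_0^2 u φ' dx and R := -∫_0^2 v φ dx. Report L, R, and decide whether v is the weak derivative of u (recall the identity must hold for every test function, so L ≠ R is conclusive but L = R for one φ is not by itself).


LHS = 4/3, RHS = -8/3. No, v is not the weak derivative of u.

u(x) = -x - 1, classical derivative u'(x) = -1.
φ(x) = x²(2−x), so φ'(x) = x*(4 - 3*x).
Note φ(0) = φ(2) = 0, so the boundary term u·φ vanishes.
LHS = ∫_0^2 u(x) φ'(x) dx = ∫_0^2 (3*x^3 - x^2 - 4*x) dx. Term by term:
  ∫_0^2 3*x^3 dx = 12;  ∫_0^2 -x^2 dx = -8/3;  ∫_0^2 -4*x dx = -8.
Sum: 12 − 8/3 − 8 = 4/3.
So LHS = 4/3.
∫_0^2 v(x) φ(x) dx = ∫_0^2 (-2*x^3 + 4*x^2) dx. Term by term:
  ∫_0^2 -2*x^3 dx = -8;  ∫_0^2 4*x^2 dx = 32/3.
Sum: -8 + 32/3 = 8/3.
So RHS = -∫_0^2 v(x) φ(x) dx = -8/3.
LHS − RHS = 4 ≠ 0, so the identity fails.
(For a valid weak derivative the identity must hold for EVERY test function, in particular this one. The failure shows v is NOT the weak derivative of u.)
Correct weak derivative would be u'(x) = -1.


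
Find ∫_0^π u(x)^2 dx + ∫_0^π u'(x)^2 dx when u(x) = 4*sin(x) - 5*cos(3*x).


||u||_{H^1(0,π)}^2 = 141*π

u'(x) = 15*sin(3*x) + 4*cos(x).
Expand u² and (u')² and integrate term by term on (0, π), using: for integers n ≥ 1, ∫_0^π sin²(nx) dx = ∫_0^π cos²(nx) dx = π/2; for n ≠ n', ∫_0^π sin(nx)sin(n'x) dx = ∫_0^π cos(nx)cos(n'x) dx = 0; and by product-to-sum, ∫_0^π sin(nx)cos(n'x) dx = ½∫_0^π [sin((n+n')x) + sin((n−n')x)] dx, which is 0 when n+n' is even and 2n/(n²−n'²) when n+n' is odd (it need not vanish on (0, π)).
  u² squared terms: (-5)²·∫cos(3x)² dx = 25·π/2 = 25*π/2;  (4)²·∫sin(x)² dx = 16·π/2 = 8*π.
  u² cross terms: 2·(-5)·(4)·∫cos(3x)·sin(x) dx = -40·(0) = 0.
  So ∫_0^π u² dx = 25*π/2 + 8*π + 0 = 41*π/2.
  (u')² squared terms: (4)²·∫cos(x)² dx = 16·π/2 = 8*π;  (15)²·∫sin(3x)² dx = 225·π/2 = 225*π/2.
  (u')² cross terms: 2·(4)·(15)·∫cos(x)·sin(3x) dx = 120·(0) = 0.
  So ∫_0^π (u')² dx = 8*π + 225*π/2 + 0 = 241*π/2.
||u||_{H^1}^2 = (41*π/2) + (241*π/2) = 141*π.


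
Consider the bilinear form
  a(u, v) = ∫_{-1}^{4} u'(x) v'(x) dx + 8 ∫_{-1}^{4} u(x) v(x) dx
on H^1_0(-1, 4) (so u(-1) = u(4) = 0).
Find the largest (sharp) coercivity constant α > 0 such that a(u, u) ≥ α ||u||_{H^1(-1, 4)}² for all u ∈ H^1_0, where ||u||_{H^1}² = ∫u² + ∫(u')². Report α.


α = 1

Coercivity of a(·,·) on H^1_0(-1, 4) means a(u, u) ≥ α ||u||_{H^1}² for every u ∈ H^1_0.
The interval has length L = 5, and Poincaré/coercivity depend only on L. Here a(u, u) = ∫(u')² + (8)·∫u².
Here c = 8 ≥ 1, so a(u,u) = ∫(u')² + c∫u² ≥ ∫(u')² + ∫u² = ||u||_{H^1}², i.e. α = 1 works. No larger α is possible: a(u,u) ≥ α||u||_{H^1}² means (1−α)∫(u')² ≥ (α−c)∫u², and for the modes u_n = sin(nπ(x−x₀)/L) (x₀ the left endpoint) one has ∫u_n²/∫(u_n')² = (L/(nπ))² → 0, so a(u_n,u_n)/||u_n||_{H^1}² → 1. Hence the optimal constant is α = 1.
Therefore α = 1.


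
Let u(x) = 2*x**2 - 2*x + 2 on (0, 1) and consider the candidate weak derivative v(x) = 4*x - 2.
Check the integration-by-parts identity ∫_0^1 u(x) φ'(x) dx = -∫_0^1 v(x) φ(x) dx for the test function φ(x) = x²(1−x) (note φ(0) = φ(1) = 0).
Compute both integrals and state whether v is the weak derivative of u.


LHS = -1/30, RHS = -1/30. Yes, v = u' weakly.

u(x) = 2*x**2 - 2*x + 2, classical derivative u'(x) = 4*x - 2.
φ(x) = x²(1−x), so φ'(x) = x*(2 - 3*x).
Note φ(0) = φ(1) = 0, so the boundary term u·φ vanishes.
LHS = ∫_0^1 u(x) φ'(x) dx = ∫_0^1 (-6*x^4 + 10*x^3 - 10*x^2 + 4*x) dx. Term by term:
  ∫_0^1 -6*x^4 dx = -6/5;  ∫_0^1 10*x^3 dx = 5/2;  ∫_0^1 -10*x^2 dx = -10/3;
  ∫_0^1 4*x dx = 2.
Sum: -6/5 + 5/2 − 10/3 + 2 = -1/30.
So LHS = -1/30.
∫_0^1 v(x) φ(x) dx = ∫_0^1 (-4*x^4 + 6*x^3 - 2*x^2) dx. Term by term:
  ∫_0^1 -4*x^4 dx = -4/5;  ∫_0^1 6*x^3 dx = 3/2;  ∫_0^1 -2*x^2 dx = -2/3.
Sum: -4/5 + 3/2 − 2/3 = 1/30.
So RHS = -∫_0^1 v(x) φ(x) dx = -1/30.
LHS = RHS, so the identity holds for this test φ.
Moreover u is smooth here and v(x) = u'(x) = 4*x - 2 pointwise, so the identity holds for every test function. Hence v is the weak derivative of u.


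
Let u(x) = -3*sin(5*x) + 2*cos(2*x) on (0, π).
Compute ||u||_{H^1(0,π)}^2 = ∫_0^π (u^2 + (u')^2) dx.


||u||_{H^1(0,π)}^2 = -200/7 + 127*π

u'(x) = -4*sin(2*x) - 15*cos(5*x).
Expand u² and (u')² and integrate term by term on (0, π), using: for integers n ≥ 1, ∫_0^π sin²(nx) dx = ∫_0^π cos²(nx) dx = π/2; for n ≠ n', ∫_0^π sin(nx)sin(n'x) dx = ∫_0^π cos(nx)cos(n'x) dx = 0; and by product-to-sum, ∫_0^π sin(nx)cos(n'x) dx = ½∫_0^π [sin((n+n')x) + sin((n−n')x)] dx, which is 0 when n+n' is even and 2n/(n²−n'²) when n+n' is odd (it need not vanish on (0, π)).
  u² squared terms: (-3)²·∫sin(5x)² dx = 9·π/2 = 9*π/2;  (2)²·∫cos(2x)² dx = 4·π/2 = 2*π.
  u² cross terms: 2·(-3)·(2)·∫sin(5x)·cos(2x) dx = -12·(10/21) = -40/7.
  So ∫_0^π u² dx = 9*π/2 + 2*π − 40/7 = -40/7 + 13*π/2.
  (u')² squared terms: (-15)²·∫cos(5x)² dx = 225·π/2 = 225*π/2;  (-4)²·∫sin(2x)² dx = 16·π/2 = 8*π.
  (u')² cross terms: 2·(-15)·(-4)·∫cos(5x)·sin(2x) dx = 120·(-4/21) = -160/7.
  So ∫_0^π (u')² dx = 225*π/2 + 8*π − 160/7 = -160/7 + 241*π/2.
||u||_{H^1}^2 = (-40/7 + 13*π/2) + (-160/7 + 241*π/2) = -200/7 + 127*π.


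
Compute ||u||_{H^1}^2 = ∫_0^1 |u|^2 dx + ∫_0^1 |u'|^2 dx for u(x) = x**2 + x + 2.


||u||_{H^1}^2 = 127/10

The H^1 norm (squared) on an interval (0, L) is
  ||u||_{H^1}^2 = ∫_0^L u(x)^2 dx + ∫_0^L u'(x)^2 dx.
Compute u'(x) = 2*x + 1.
Then u(x)^2 = x**4 + 2*x**3 + 5*x**2 + 4*x + 4 and u'(x)^2 = 4*x**2 + 4*x + 1.
Integrate each monomial from 0 to 1 using ∫_0^1 c·x^n dx = c·1^(n+1)/(n+1):
  ∫_0^1 u(x)^2 dx = ∫_0^1 (x^4 + 2*x^3 + 5*x^2 + 4*x + 4) dx. Term by term:
    ∫_0^1 x^4 dx = 1/5;  ∫_0^1 2*x^3 dx = 1/2;  ∫_0^1 5*x^2 dx = 5/3;
    ∫_0^1 4*x dx = 2;  ∫_0^1 4 dx = 4.
  Sum: 1/5 + 1/2 + 5/3 + 2 + 4 = 251/30.
  ∫_0^1 u'(x)^2 dx = ∫_0^1 (4*x^2 + 4*x + 1) dx. Term by term:
    ∫_0^1 4*x^2 dx = 4/3;  ∫_0^1 4*x dx = 2;  ∫_0^1 1 dx = 1.
  Sum: 4/3 + 2 + 1 = 13/3.
Adding: ||u||_{H^1}^2 = 251/30 + 13/3 = 127/10.


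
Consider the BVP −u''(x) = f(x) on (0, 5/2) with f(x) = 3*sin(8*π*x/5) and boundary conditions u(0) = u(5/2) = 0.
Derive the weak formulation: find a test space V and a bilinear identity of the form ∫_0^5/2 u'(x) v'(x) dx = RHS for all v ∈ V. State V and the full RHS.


V = H^1_0(0, 5/2) (so v(0) = v(5/2) = 0); weak form: ∫_0^5/2 u'v' dx = ∫_0^5/2 (3*sin(8*π*x/5)) v dx for all v ∈ V.

Multiply both sides by a test function v and integrate from 0 to 5/2:
  ∫_0^5/2 −u''(x) v(x) dx = ∫_0^5/2 f(x) v(x) dx.
Integrate the LHS by parts once:
  ∫_0^5/2 −u'' v dx = −[u'(x) v(x)]_0^5/2 + ∫_0^5/2 u'(x) v'(x) dx.
Thus ∫_0^5/2 u'(x) v'(x) dx = ∫_0^5/2 f(x) v(x) dx + [u'(x) v(x)]_0^5/2.
Choose V so that boundary terms are either known or forced to vanish.
u is Dirichlet: u(0) = u(5/2) = 0. Let V = H^1_0(0, 5/2); then v(0) = v(5/2) = 0, and [u' v]_0^5/2 = 0.
Weak formulation: find u (satisfying any essential BC) such that ∫_0^5/2 u'(x) v'(x) dx = ∫_0^5/2 f v dx for all v ∈ V.
Substituting f(x) = 3*sin(8*π*x/5), the right-hand side is ∫_0^5/2 (3*sin(8*π*x/5)) v dx.


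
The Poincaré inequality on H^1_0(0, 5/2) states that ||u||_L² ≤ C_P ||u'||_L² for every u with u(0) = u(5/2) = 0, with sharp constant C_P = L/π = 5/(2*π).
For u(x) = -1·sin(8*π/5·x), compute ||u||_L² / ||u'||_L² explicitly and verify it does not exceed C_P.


||u||_L² / ||u'||_L² = 5/(8*π) < C_P = 5/(2*π).

u(x) = -1·sin(8*π/5·x), so u'(x) = -8*π*cos(8*π*x/5)/5.
Writing u(x) = A·sin(kπx/L) with A = -1 and k = 4, use ∫_0^L sin²(kπx/L) dx = L/2 and ∫_0^L cos²(kπx/L) dx = L/2.
u² = 1·sin²(8*π/5·x) and (u')² = 64*π^2/25·cos²(8*π/5·x), and each of sin², cos² integrates to L/2 = 5/4 over (0, 5/2).
∫_0^5/2 u² dx = 5/4, so ||u||_L² = sqrt(5)/2.
∫_0^5/2 (u')² dx = 16*π^2/5, so ||u'||_L² = 4*sqrt(5)*π/5.
Ratio ||u||_L² / ||u'||_L² = 5/(8*π).
Sharp Poincaré constant on H^1_0(0, 5/2) is C_P = L/π = 5/(2*π), achieved by sin(2*π/5·x).
This is the k = 4 harmonic; the ratio L/(kπ) is strictly less than C_P = L/π, consistent with the sharp inequality ||u||_L² ≤ C_P ||u'||_L².


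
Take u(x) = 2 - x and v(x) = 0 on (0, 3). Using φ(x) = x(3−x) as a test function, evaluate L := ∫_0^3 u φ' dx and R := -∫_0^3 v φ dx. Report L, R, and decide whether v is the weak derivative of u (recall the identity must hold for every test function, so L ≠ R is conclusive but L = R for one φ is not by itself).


LHS = 9/2, RHS = 0. No, v is not the weak derivative of u.

u(x) = 2 - x, classical derivative u'(x) = -1.
φ(x) = x(3−x), so φ'(x) = 3 - 2*x.
Note φ(0) = φ(3) = 0, so the boundary term u·φ vanishes.
LHS = ∫_0^3 u(x) φ'(x) dx = ∫_0^3 (2*x^2 - 7*x + 6) dx. Term by term:
  ∫_0^3 2*x^2 dx = 18;  ∫_0^3 -7*x dx = -63/2;  ∫_0^3 6 dx = 18.
Sum: 18 − 63/2 + 18 = 9/2.
So LHS = 9/2.
∫_0^3 v(x) φ(x) dx = ∫_0^3 (0) dx. Term by term:
  ∫_0^3 0 dx = 0.
So RHS = -∫_0^3 v(x) φ(x) dx = 0.
LHS − RHS = 9/2 ≠ 0, so the identity fails.
(For a valid weak derivative the identity must hold for EVERY test function, in particular this one. The failure shows v is NOT the weak derivative of u.)
Correct weak derivative would be u'(x) = -1.
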